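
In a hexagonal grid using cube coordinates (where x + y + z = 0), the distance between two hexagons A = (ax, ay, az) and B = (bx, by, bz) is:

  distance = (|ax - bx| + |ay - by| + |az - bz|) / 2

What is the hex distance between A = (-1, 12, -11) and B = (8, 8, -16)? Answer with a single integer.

Answer: 9

Derivation:
|ax - bx| = |-1 - 8| = 9
|ay - by| = |12 - 8| = 4
|az - bz| = |-11 - (-16)| = 5
distance = (9 + 4 + 5) / 2 = 18 / 2 = 9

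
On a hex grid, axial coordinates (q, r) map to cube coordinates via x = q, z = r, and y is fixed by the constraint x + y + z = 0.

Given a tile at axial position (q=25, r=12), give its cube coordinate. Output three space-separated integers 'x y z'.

Answer: 25 -37 12

Derivation:
x = q = 25
z = r = 12
y = -x - z = -(25) - (12) = -37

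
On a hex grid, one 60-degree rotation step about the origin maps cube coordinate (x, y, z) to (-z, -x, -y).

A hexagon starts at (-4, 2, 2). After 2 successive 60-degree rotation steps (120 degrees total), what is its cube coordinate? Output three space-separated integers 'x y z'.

Start: (-4, 2, 2)
Step 1: (-4, 2, 2) -> (-(2), -(-4), -(2)) = (-2, 4, -2)
Step 2: (-2, 4, -2) -> (-(-2), -(-2), -(4)) = (2, 2, -4)

Answer: 2 2 -4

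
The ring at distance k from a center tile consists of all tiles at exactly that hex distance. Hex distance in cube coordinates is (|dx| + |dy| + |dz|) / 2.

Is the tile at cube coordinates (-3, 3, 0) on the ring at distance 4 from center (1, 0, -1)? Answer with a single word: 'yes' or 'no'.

Answer: yes

Derivation:
|px - cx| = |-3 - 1| = 4
|py - cy| = |3 - 0| = 3
|pz - cz| = |0 - (-1)| = 1
distance = (4+3+1)/2 = 8/2 = 4
radius = 4; distance == radius -> yes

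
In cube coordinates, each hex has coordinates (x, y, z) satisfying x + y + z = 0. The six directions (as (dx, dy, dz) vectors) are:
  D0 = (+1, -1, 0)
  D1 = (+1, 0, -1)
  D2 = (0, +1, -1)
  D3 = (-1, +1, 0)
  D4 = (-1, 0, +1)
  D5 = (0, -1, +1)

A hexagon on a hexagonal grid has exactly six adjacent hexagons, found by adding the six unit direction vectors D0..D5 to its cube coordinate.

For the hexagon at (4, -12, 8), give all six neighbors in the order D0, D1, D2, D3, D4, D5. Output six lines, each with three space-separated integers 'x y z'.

Center: (4, -12, 8). Add each direction:
  D0: (4, -12, 8) + (1, -1, 0) = (5, -13, 8)
  D1: (4, -12, 8) + (1, 0, -1) = (5, -12, 7)
  D2: (4, -12, 8) + (0, 1, -1) = (4, -11, 7)
  D3: (4, -12, 8) + (-1, 1, 0) = (3, -11, 8)
  D4: (4, -12, 8) + (-1, 0, 1) = (3, -12, 9)
  D5: (4, -12, 8) + (0, -1, 1) = (4, -13, 9)

Answer: 5 -13 8
5 -12 7
4 -11 7
3 -11 8
3 -12 9
4 -13 9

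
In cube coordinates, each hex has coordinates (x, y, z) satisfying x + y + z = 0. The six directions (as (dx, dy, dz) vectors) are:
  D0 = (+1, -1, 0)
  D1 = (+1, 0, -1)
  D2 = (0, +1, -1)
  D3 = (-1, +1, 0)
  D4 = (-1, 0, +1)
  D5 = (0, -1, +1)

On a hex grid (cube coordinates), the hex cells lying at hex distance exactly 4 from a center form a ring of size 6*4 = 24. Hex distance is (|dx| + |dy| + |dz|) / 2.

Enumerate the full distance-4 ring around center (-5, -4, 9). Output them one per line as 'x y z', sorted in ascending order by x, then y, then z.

Walk ring at distance 4 from (-5, -4, 9):
Start at center + D4*4 = (-9, -4, 13)
  hex 0: (-9, -4, 13)
  hex 1: (-8, -5, 13)
  hex 2: (-7, -6, 13)
  hex 3: (-6, -7, 13)
  hex 4: (-5, -8, 13)
  hex 5: (-4, -8, 12)
  hex 6: (-3, -8, 11)
  hex 7: (-2, -8, 10)
  hex 8: (-1, -8, 9)
  hex 9: (-1, -7, 8)
  hex 10: (-1, -6, 7)
  hex 11: (-1, -5, 6)
  hex 12: (-1, -4, 5)
  hex 13: (-2, -3, 5)
  hex 14: (-3, -2, 5)
  hex 15: (-4, -1, 5)
  hex 16: (-5, 0, 5)
  hex 17: (-6, 0, 6)
  hex 18: (-7, 0, 7)
  hex 19: (-8, 0, 8)
  hex 20: (-9, 0, 9)
  hex 21: (-9, -1, 10)
  hex 22: (-9, -2, 11)
  hex 23: (-9, -3, 12)
Sorted: 24 hexes.

Answer: -9 -4 13
-9 -3 12
-9 -2 11
-9 -1 10
-9 0 9
-8 -5 13
-8 0 8
-7 -6 13
-7 0 7
-6 -7 13
-6 0 6
-5 -8 13
-5 0 5
-4 -8 12
-4 -1 5
-3 -8 11
-3 -2 5
-2 -8 10
-2 -3 5
-1 -8 9
-1 -7 8
-1 -6 7
-1 -5 6
-1 -4 5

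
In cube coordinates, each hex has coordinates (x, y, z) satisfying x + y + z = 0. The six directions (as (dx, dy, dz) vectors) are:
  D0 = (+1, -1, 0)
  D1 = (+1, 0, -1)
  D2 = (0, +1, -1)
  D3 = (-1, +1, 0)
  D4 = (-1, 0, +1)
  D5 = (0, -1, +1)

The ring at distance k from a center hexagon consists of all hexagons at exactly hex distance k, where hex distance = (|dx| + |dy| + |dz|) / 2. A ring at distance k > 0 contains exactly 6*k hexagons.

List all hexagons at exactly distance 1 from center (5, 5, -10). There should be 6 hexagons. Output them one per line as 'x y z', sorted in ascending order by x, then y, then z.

Answer: 4 5 -9
4 6 -10
5 4 -9
5 6 -11
6 4 -10
6 5 -11

Derivation:
Walk ring at distance 1 from (5, 5, -10):
Start at center + D4*1 = (4, 5, -9)
  hex 0: (4, 5, -9)
  hex 1: (5, 4, -9)
  hex 2: (6, 4, -10)
  hex 3: (6, 5, -11)
  hex 4: (5, 6, -11)
  hex 5: (4, 6, -10)
Sorted: 6 hexes.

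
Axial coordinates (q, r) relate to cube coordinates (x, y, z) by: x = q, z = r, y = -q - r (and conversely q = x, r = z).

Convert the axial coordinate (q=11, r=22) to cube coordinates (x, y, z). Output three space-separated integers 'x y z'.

x = q = 11
z = r = 22
y = -x - z = -(11) - (22) = -33

Answer: 11 -33 22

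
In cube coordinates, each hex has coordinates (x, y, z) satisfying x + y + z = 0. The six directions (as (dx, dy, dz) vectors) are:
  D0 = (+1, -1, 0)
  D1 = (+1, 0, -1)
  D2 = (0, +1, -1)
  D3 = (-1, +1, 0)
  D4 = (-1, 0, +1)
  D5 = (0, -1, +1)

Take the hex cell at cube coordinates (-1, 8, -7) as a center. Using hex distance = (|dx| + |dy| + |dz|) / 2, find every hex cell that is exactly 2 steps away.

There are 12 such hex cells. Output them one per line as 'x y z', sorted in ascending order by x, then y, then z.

Answer: -3 8 -5
-3 9 -6
-3 10 -7
-2 7 -5
-2 10 -8
-1 6 -5
-1 10 -9
0 6 -6
0 9 -9
1 6 -7
1 7 -8
1 8 -9

Derivation:
Walk ring at distance 2 from (-1, 8, -7):
Start at center + D4*2 = (-3, 8, -5)
  hex 0: (-3, 8, -5)
  hex 1: (-2, 7, -5)
  hex 2: (-1, 6, -5)
  hex 3: (0, 6, -6)
  hex 4: (1, 6, -7)
  hex 5: (1, 7, -8)
  hex 6: (1, 8, -9)
  hex 7: (0, 9, -9)
  hex 8: (-1, 10, -9)
  hex 9: (-2, 10, -8)
  hex 10: (-3, 10, -7)
  hex 11: (-3, 9, -6)
Sorted: 12 hexes.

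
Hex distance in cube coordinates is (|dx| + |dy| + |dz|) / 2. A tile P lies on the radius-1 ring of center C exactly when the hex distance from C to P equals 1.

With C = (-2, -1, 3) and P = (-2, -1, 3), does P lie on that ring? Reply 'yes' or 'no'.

|px - cx| = |-2 - (-2)| = 0
|py - cy| = |-1 - (-1)| = 0
|pz - cz| = |3 - 3| = 0
distance = (0+0+0)/2 = 0/2 = 0
radius = 1; distance != radius -> no

Answer: no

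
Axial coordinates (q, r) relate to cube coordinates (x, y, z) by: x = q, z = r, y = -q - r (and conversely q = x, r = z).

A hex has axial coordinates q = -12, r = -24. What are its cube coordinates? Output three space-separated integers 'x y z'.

x = q = -12
z = r = -24
y = -x - z = -(-12) - (-24) = 36

Answer: -12 36 -24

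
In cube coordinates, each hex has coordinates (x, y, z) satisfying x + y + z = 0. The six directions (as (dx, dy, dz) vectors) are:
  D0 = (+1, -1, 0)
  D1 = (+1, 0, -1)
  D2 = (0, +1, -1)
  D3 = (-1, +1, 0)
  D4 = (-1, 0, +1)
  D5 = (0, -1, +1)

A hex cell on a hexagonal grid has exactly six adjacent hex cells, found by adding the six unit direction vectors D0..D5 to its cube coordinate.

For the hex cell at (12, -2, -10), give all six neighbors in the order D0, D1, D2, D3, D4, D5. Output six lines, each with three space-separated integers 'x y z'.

Center: (12, -2, -10). Add each direction:
  D0: (12, -2, -10) + (1, -1, 0) = (13, -3, -10)
  D1: (12, -2, -10) + (1, 0, -1) = (13, -2, -11)
  D2: (12, -2, -10) + (0, 1, -1) = (12, -1, -11)
  D3: (12, -2, -10) + (-1, 1, 0) = (11, -1, -10)
  D4: (12, -2, -10) + (-1, 0, 1) = (11, -2, -9)
  D5: (12, -2, -10) + (0, -1, 1) = (12, -3, -9)

Answer: 13 -3 -10
13 -2 -11
12 -1 -11
11 -1 -10
11 -2 -9
12 -3 -9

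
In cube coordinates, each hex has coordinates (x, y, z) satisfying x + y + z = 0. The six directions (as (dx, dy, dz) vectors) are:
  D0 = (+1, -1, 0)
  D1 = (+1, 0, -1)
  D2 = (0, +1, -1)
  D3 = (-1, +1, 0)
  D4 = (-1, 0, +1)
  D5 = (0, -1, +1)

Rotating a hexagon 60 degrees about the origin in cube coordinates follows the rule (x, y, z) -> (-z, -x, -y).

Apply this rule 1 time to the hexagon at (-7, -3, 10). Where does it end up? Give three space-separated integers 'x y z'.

Answer: -10 7 3

Derivation:
Start: (-7, -3, 10)
Step 1: (-7, -3, 10) -> (-(10), -(-7), -(-3)) = (-10, 7, 3)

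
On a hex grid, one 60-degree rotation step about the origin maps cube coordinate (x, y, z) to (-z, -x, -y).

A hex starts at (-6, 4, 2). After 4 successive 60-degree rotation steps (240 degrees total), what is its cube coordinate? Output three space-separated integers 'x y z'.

Start: (-6, 4, 2)
Step 1: (-6, 4, 2) -> (-(2), -(-6), -(4)) = (-2, 6, -4)
Step 2: (-2, 6, -4) -> (-(-4), -(-2), -(6)) = (4, 2, -6)
Step 3: (4, 2, -6) -> (-(-6), -(4), -(2)) = (6, -4, -2)
Step 4: (6, -4, -2) -> (-(-2), -(6), -(-4)) = (2, -6, 4)

Answer: 2 -6 4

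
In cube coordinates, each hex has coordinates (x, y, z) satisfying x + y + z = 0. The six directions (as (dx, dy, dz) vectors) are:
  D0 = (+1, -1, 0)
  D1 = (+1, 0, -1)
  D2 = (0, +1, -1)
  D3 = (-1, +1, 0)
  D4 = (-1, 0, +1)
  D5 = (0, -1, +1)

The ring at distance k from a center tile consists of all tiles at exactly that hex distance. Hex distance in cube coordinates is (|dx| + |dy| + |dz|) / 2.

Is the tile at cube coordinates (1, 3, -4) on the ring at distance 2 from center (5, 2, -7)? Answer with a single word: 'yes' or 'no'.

|px - cx| = |1 - 5| = 4
|py - cy| = |3 - 2| = 1
|pz - cz| = |-4 - (-7)| = 3
distance = (4+1+3)/2 = 8/2 = 4
radius = 2; distance != radius -> no

Answer: no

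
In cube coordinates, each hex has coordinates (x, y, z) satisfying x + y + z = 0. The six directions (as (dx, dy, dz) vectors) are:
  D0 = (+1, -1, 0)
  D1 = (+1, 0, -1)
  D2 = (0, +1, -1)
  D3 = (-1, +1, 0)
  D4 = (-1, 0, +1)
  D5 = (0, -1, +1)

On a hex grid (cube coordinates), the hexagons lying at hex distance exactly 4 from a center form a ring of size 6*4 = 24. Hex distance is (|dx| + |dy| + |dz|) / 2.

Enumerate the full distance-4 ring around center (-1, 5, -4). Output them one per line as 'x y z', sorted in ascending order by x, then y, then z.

Walk ring at distance 4 from (-1, 5, -4):
Start at center + D4*4 = (-5, 5, 0)
  hex 0: (-5, 5, 0)
  hex 1: (-4, 4, 0)
  hex 2: (-3, 3, 0)
  hex 3: (-2, 2, 0)
  hex 4: (-1, 1, 0)
  hex 5: (0, 1, -1)
  hex 6: (1, 1, -2)
  hex 7: (2, 1, -3)
  hex 8: (3, 1, -4)
  hex 9: (3, 2, -5)
  hex 10: (3, 3, -6)
  hex 11: (3, 4, -7)
  hex 12: (3, 5, -8)
  hex 13: (2, 6, -8)
  hex 14: (1, 7, -8)
  hex 15: (0, 8, -8)
  hex 16: (-1, 9, -8)
  hex 17: (-2, 9, -7)
  hex 18: (-3, 9, -6)
  hex 19: (-4, 9, -5)
  hex 20: (-5, 9, -4)
  hex 21: (-5, 8, -3)
  hex 22: (-5, 7, -2)
  hex 23: (-5, 6, -1)
Sorted: 24 hexes.

Answer: -5 5 0
-5 6 -1
-5 7 -2
-5 8 -3
-5 9 -4
-4 4 0
-4 9 -5
-3 3 0
-3 9 -6
-2 2 0
-2 9 -7
-1 1 0
-1 9 -8
0 1 -1
0 8 -8
1 1 -2
1 7 -8
2 1 -3
2 6 -8
3 1 -4
3 2 -5
3 3 -6
3 4 -7
3 5 -8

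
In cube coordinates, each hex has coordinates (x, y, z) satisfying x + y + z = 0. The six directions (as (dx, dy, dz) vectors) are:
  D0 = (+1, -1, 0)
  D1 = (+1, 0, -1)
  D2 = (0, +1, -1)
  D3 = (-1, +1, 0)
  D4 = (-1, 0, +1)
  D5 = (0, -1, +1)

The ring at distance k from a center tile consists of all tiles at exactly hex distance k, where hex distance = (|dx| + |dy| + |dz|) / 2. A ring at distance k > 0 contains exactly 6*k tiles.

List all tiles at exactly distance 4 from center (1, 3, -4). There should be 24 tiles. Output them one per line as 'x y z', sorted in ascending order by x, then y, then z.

Walk ring at distance 4 from (1, 3, -4):
Start at center + D4*4 = (-3, 3, 0)
  hex 0: (-3, 3, 0)
  hex 1: (-2, 2, 0)
  hex 2: (-1, 1, 0)
  hex 3: (0, 0, 0)
  hex 4: (1, -1, 0)
  hex 5: (2, -1, -1)
  hex 6: (3, -1, -2)
  hex 7: (4, -1, -3)
  hex 8: (5, -1, -4)
  hex 9: (5, 0, -5)
  hex 10: (5, 1, -6)
  hex 11: (5, 2, -7)
  hex 12: (5, 3, -8)
  hex 13: (4, 4, -8)
  hex 14: (3, 5, -8)
  hex 15: (2, 6, -8)
  hex 16: (1, 7, -8)
  hex 17: (0, 7, -7)
  hex 18: (-1, 7, -6)
  hex 19: (-2, 7, -5)
  hex 20: (-3, 7, -4)
  hex 21: (-3, 6, -3)
  hex 22: (-3, 5, -2)
  hex 23: (-3, 4, -1)
Sorted: 24 hexes.

Answer: -3 3 0
-3 4 -1
-3 5 -2
-3 6 -3
-3 7 -4
-2 2 0
-2 7 -5
-1 1 0
-1 7 -6
0 0 0
0 7 -7
1 -1 0
1 7 -8
2 -1 -1
2 6 -8
3 -1 -2
3 5 -8
4 -1 -3
4 4 -8
5 -1 -4
5 0 -5
5 1 -6
5 2 -7
5 3 -8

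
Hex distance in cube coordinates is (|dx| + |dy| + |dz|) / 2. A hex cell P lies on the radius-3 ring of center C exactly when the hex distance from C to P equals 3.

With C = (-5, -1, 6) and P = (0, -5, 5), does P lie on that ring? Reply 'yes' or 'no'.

Answer: no

Derivation:
|px - cx| = |0 - (-5)| = 5
|py - cy| = |-5 - (-1)| = 4
|pz - cz| = |5 - 6| = 1
distance = (5+4+1)/2 = 10/2 = 5
radius = 3; distance != radius -> no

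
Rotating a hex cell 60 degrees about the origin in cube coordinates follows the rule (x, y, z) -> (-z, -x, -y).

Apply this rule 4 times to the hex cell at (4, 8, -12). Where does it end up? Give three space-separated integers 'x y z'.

Answer: -12 4 8

Derivation:
Start: (4, 8, -12)
Step 1: (4, 8, -12) -> (-(-12), -(4), -(8)) = (12, -4, -8)
Step 2: (12, -4, -8) -> (-(-8), -(12), -(-4)) = (8, -12, 4)
Step 3: (8, -12, 4) -> (-(4), -(8), -(-12)) = (-4, -8, 12)
Step 4: (-4, -8, 12) -> (-(12), -(-4), -(-8)) = (-12, 4, 8)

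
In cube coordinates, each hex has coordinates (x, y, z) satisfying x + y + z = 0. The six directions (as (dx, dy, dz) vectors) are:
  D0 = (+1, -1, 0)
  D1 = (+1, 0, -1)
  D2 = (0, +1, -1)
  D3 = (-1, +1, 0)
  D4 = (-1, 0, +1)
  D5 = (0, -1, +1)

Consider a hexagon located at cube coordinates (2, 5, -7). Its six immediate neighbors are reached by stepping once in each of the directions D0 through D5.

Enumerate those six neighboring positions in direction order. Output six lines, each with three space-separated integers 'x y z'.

Center: (2, 5, -7). Add each direction:
  D0: (2, 5, -7) + (1, -1, 0) = (3, 4, -7)
  D1: (2, 5, -7) + (1, 0, -1) = (3, 5, -8)
  D2: (2, 5, -7) + (0, 1, -1) = (2, 6, -8)
  D3: (2, 5, -7) + (-1, 1, 0) = (1, 6, -7)
  D4: (2, 5, -7) + (-1, 0, 1) = (1, 5, -6)
  D5: (2, 5, -7) + (0, -1, 1) = (2, 4, -6)

Answer: 3 4 -7
3 5 -8
2 6 -8
1 6 -7
1 5 -6
2 4 -6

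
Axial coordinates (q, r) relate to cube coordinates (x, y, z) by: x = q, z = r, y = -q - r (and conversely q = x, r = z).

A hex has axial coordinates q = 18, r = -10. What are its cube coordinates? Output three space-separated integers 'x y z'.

Answer: 18 -8 -10

Derivation:
x = q = 18
z = r = -10
y = -x - z = -(18) - (-10) = -8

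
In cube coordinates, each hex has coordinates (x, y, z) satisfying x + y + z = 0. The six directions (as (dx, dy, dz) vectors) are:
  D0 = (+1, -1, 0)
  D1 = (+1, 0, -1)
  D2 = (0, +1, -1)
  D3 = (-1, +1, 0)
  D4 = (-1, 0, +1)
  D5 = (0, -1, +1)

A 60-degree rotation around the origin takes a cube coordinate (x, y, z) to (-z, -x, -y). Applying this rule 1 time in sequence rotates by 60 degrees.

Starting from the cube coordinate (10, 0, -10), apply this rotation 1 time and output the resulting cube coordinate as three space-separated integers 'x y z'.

Start: (10, 0, -10)
Step 1: (10, 0, -10) -> (-(-10), -(10), -(0)) = (10, -10, 0)

Answer: 10 -10 0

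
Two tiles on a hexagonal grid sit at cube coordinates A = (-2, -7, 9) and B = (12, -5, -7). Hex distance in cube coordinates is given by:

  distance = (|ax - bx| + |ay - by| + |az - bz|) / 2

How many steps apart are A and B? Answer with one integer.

|ax - bx| = |-2 - 12| = 14
|ay - by| = |-7 - (-5)| = 2
|az - bz| = |9 - (-7)| = 16
distance = (14 + 2 + 16) / 2 = 32 / 2 = 16

Answer: 16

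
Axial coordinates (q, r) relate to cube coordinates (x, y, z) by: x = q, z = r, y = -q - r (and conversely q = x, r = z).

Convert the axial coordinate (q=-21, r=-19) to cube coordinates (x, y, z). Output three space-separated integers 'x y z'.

Answer: -21 40 -19

Derivation:
x = q = -21
z = r = -19
y = -x - z = -(-21) - (-19) = 40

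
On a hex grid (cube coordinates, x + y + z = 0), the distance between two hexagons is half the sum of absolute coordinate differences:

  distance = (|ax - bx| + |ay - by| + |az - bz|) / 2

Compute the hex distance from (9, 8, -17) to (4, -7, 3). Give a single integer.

Answer: 20

Derivation:
|ax - bx| = |9 - 4| = 5
|ay - by| = |8 - (-7)| = 15
|az - bz| = |-17 - 3| = 20
distance = (5 + 15 + 20) / 2 = 40 / 2 = 20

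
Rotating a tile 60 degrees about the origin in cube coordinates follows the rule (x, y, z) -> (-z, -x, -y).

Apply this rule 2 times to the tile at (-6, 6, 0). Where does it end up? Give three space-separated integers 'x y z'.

Start: (-6, 6, 0)
Step 1: (-6, 6, 0) -> (-(0), -(-6), -(6)) = (0, 6, -6)
Step 2: (0, 6, -6) -> (-(-6), -(0), -(6)) = (6, 0, -6)

Answer: 6 0 -6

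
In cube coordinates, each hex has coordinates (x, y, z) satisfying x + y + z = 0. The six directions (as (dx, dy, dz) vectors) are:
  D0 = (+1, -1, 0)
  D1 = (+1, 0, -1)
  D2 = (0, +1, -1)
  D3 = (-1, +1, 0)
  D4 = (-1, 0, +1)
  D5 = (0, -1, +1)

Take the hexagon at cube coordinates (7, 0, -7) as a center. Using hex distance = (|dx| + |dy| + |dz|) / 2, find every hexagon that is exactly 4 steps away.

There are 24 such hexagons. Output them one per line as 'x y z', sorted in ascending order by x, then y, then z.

Walk ring at distance 4 from (7, 0, -7):
Start at center + D4*4 = (3, 0, -3)
  hex 0: (3, 0, -3)
  hex 1: (4, -1, -3)
  hex 2: (5, -2, -3)
  hex 3: (6, -3, -3)
  hex 4: (7, -4, -3)
  hex 5: (8, -4, -4)
  hex 6: (9, -4, -5)
  hex 7: (10, -4, -6)
  hex 8: (11, -4, -7)
  hex 9: (11, -3, -8)
  hex 10: (11, -2, -9)
  hex 11: (11, -1, -10)
  hex 12: (11, 0, -11)
  hex 13: (10, 1, -11)
  hex 14: (9, 2, -11)
  hex 15: (8, 3, -11)
  hex 16: (7, 4, -11)
  hex 17: (6, 4, -10)
  hex 18: (5, 4, -9)
  hex 19: (4, 4, -8)
  hex 20: (3, 4, -7)
  hex 21: (3, 3, -6)
  hex 22: (3, 2, -5)
  hex 23: (3, 1, -4)
Sorted: 24 hexes.

Answer: 3 0 -3
3 1 -4
3 2 -5
3 3 -6
3 4 -7
4 -1 -3
4 4 -8
5 -2 -3
5 4 -9
6 -3 -3
6 4 -10
7 -4 -3
7 4 -11
8 -4 -4
8 3 -11
9 -4 -5
9 2 -11
10 -4 -6
10 1 -11
11 -4 -7
11 -3 -8
11 -2 -9
11 -1 -10
11 0 -11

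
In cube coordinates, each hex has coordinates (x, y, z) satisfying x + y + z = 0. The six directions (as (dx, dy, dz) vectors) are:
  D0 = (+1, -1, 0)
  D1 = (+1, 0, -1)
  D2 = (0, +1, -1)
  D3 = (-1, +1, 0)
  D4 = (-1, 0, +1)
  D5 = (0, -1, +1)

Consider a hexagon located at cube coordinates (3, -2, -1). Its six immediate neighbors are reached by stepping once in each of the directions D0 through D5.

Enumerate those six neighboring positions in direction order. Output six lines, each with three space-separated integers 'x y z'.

Center: (3, -2, -1). Add each direction:
  D0: (3, -2, -1) + (1, -1, 0) = (4, -3, -1)
  D1: (3, -2, -1) + (1, 0, -1) = (4, -2, -2)
  D2: (3, -2, -1) + (0, 1, -1) = (3, -1, -2)
  D3: (3, -2, -1) + (-1, 1, 0) = (2, -1, -1)
  D4: (3, -2, -1) + (-1, 0, 1) = (2, -2, 0)
  D5: (3, -2, -1) + (0, -1, 1) = (3, -3, 0)

Answer: 4 -3 -1
4 -2 -2
3 -1 -2
2 -1 -1
2 -2 0
3 -3 0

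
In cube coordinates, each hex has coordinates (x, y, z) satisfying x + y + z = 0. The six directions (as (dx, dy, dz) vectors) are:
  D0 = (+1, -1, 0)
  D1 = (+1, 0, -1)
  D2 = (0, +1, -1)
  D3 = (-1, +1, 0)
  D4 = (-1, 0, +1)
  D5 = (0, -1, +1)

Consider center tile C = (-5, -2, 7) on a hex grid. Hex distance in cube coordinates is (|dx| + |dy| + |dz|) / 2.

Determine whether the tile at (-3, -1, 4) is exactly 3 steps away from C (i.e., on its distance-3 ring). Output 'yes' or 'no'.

Answer: yes

Derivation:
|px - cx| = |-3 - (-5)| = 2
|py - cy| = |-1 - (-2)| = 1
|pz - cz| = |4 - 7| = 3
distance = (2+1+3)/2 = 6/2 = 3
radius = 3; distance == radius -> yes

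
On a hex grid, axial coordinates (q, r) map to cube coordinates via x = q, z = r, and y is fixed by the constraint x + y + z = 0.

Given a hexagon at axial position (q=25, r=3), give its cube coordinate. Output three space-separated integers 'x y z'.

Answer: 25 -28 3

Derivation:
x = q = 25
z = r = 3
y = -x - z = -(25) - (3) = -28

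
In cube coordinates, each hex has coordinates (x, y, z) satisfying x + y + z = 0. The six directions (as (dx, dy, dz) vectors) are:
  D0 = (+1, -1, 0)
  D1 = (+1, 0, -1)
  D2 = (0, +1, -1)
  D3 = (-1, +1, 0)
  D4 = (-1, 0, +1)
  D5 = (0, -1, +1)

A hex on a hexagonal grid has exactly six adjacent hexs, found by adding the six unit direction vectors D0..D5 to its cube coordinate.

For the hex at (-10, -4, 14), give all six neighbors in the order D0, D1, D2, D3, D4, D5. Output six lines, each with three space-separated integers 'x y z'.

Center: (-10, -4, 14). Add each direction:
  D0: (-10, -4, 14) + (1, -1, 0) = (-9, -5, 14)
  D1: (-10, -4, 14) + (1, 0, -1) = (-9, -4, 13)
  D2: (-10, -4, 14) + (0, 1, -1) = (-10, -3, 13)
  D3: (-10, -4, 14) + (-1, 1, 0) = (-11, -3, 14)
  D4: (-10, -4, 14) + (-1, 0, 1) = (-11, -4, 15)
  D5: (-10, -4, 14) + (0, -1, 1) = (-10, -5, 15)

Answer: -9 -5 14
-9 -4 13
-10 -3 13
-11 -3 14
-11 -4 15
-10 -5 15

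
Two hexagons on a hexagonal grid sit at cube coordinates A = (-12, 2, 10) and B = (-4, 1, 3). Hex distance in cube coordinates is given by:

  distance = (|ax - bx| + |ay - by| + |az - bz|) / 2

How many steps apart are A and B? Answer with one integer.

|ax - bx| = |-12 - (-4)| = 8
|ay - by| = |2 - 1| = 1
|az - bz| = |10 - 3| = 7
distance = (8 + 1 + 7) / 2 = 16 / 2 = 8

Answer: 8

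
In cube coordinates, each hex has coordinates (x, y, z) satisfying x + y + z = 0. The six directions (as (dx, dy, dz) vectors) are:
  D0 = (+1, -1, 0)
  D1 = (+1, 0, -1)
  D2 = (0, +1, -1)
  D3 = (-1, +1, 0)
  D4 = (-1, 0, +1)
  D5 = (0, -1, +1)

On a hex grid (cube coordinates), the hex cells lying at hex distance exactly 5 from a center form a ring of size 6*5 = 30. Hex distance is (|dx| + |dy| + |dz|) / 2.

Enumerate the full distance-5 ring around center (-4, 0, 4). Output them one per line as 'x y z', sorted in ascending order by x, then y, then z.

Walk ring at distance 5 from (-4, 0, 4):
Start at center + D4*5 = (-9, 0, 9)
  hex 0: (-9, 0, 9)
  hex 1: (-8, -1, 9)
  hex 2: (-7, -2, 9)
  hex 3: (-6, -3, 9)
  hex 4: (-5, -4, 9)
  hex 5: (-4, -5, 9)
  hex 6: (-3, -5, 8)
  hex 7: (-2, -5, 7)
  hex 8: (-1, -5, 6)
  hex 9: (0, -5, 5)
  hex 10: (1, -5, 4)
  hex 11: (1, -4, 3)
  hex 12: (1, -3, 2)
  hex 13: (1, -2, 1)
  hex 14: (1, -1, 0)
  hex 15: (1, 0, -1)
  hex 16: (0, 1, -1)
  hex 17: (-1, 2, -1)
  hex 18: (-2, 3, -1)
  hex 19: (-3, 4, -1)
  hex 20: (-4, 5, -1)
  hex 21: (-5, 5, 0)
  hex 22: (-6, 5, 1)
  hex 23: (-7, 5, 2)
  hex 24: (-8, 5, 3)
  hex 25: (-9, 5, 4)
  hex 26: (-9, 4, 5)
  hex 27: (-9, 3, 6)
  hex 28: (-9, 2, 7)
  hex 29: (-9, 1, 8)
Sorted: 30 hexes.

Answer: -9 0 9
-9 1 8
-9 2 7
-9 3 6
-9 4 5
-9 5 4
-8 -1 9
-8 5 3
-7 -2 9
-7 5 2
-6 -3 9
-6 5 1
-5 -4 9
-5 5 0
-4 -5 9
-4 5 -1
-3 -5 8
-3 4 -1
-2 -5 7
-2 3 -1
-1 -5 6
-1 2 -1
0 -5 5
0 1 -1
1 -5 4
1 -4 3
1 -3 2
1 -2 1
1 -1 0
1 0 -1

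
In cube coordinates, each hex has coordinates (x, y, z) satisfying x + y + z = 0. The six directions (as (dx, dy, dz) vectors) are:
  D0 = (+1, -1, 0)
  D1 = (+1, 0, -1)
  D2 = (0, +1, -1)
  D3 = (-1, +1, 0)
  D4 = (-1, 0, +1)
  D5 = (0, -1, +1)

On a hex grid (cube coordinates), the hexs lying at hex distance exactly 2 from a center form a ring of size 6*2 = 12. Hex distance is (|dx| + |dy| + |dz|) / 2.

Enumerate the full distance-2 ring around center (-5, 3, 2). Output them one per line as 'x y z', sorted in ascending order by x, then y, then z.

Answer: -7 3 4
-7 4 3
-7 5 2
-6 2 4
-6 5 1
-5 1 4
-5 5 0
-4 1 3
-4 4 0
-3 1 2
-3 2 1
-3 3 0

Derivation:
Walk ring at distance 2 from (-5, 3, 2):
Start at center + D4*2 = (-7, 3, 4)
  hex 0: (-7, 3, 4)
  hex 1: (-6, 2, 4)
  hex 2: (-5, 1, 4)
  hex 3: (-4, 1, 3)
  hex 4: (-3, 1, 2)
  hex 5: (-3, 2, 1)
  hex 6: (-3, 3, 0)
  hex 7: (-4, 4, 0)
  hex 8: (-5, 5, 0)
  hex 9: (-6, 5, 1)
  hex 10: (-7, 5, 2)
  hex 11: (-7, 4, 3)
Sorted: 12 hexes.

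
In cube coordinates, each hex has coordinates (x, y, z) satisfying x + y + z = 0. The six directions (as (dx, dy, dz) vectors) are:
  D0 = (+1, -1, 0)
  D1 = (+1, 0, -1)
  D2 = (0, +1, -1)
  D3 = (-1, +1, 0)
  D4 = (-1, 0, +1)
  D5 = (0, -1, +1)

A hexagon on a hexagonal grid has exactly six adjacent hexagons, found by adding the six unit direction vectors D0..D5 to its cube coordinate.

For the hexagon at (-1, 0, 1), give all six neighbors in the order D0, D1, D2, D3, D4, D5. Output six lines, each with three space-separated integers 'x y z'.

Answer: 0 -1 1
0 0 0
-1 1 0
-2 1 1
-2 0 2
-1 -1 2

Derivation:
Center: (-1, 0, 1). Add each direction:
  D0: (-1, 0, 1) + (1, -1, 0) = (0, -1, 1)
  D1: (-1, 0, 1) + (1, 0, -1) = (0, 0, 0)
  D2: (-1, 0, 1) + (0, 1, -1) = (-1, 1, 0)
  D3: (-1, 0, 1) + (-1, 1, 0) = (-2, 1, 1)
  D4: (-1, 0, 1) + (-1, 0, 1) = (-2, 0, 2)
  D5: (-1, 0, 1) + (0, -1, 1) = (-1, -1, 2)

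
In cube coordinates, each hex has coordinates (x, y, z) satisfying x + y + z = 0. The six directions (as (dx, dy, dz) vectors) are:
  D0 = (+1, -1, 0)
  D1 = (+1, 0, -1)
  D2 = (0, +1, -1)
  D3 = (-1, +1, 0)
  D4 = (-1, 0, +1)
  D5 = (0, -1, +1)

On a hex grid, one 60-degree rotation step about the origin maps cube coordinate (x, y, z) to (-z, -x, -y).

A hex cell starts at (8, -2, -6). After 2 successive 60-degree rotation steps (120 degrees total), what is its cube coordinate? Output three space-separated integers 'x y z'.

Answer: -2 -6 8

Derivation:
Start: (8, -2, -6)
Step 1: (8, -2, -6) -> (-(-6), -(8), -(-2)) = (6, -8, 2)
Step 2: (6, -8, 2) -> (-(2), -(6), -(-8)) = (-2, -6, 8)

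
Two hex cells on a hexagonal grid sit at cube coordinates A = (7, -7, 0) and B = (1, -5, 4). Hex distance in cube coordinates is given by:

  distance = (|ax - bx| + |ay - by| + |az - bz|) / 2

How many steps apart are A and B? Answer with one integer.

Answer: 6

Derivation:
|ax - bx| = |7 - 1| = 6
|ay - by| = |-7 - (-5)| = 2
|az - bz| = |0 - 4| = 4
distance = (6 + 2 + 4) / 2 = 12 / 2 = 6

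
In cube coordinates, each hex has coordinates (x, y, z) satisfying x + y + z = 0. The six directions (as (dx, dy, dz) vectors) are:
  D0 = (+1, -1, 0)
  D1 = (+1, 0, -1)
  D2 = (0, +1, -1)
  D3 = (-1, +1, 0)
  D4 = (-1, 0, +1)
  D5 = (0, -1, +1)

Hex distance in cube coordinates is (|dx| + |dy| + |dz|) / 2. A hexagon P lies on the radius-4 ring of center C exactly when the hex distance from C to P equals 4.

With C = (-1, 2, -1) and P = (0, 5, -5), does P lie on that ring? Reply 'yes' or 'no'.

|px - cx| = |0 - (-1)| = 1
|py - cy| = |5 - 2| = 3
|pz - cz| = |-5 - (-1)| = 4
distance = (1+3+4)/2 = 8/2 = 4
radius = 4; distance == radius -> yes

Answer: yes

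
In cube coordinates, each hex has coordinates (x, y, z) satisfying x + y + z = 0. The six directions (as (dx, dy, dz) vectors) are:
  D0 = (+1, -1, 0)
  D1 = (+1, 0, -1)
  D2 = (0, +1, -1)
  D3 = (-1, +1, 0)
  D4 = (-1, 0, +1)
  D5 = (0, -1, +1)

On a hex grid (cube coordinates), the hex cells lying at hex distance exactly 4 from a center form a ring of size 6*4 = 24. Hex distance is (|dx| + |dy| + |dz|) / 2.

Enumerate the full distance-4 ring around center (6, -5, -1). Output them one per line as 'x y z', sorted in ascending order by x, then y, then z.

Walk ring at distance 4 from (6, -5, -1):
Start at center + D4*4 = (2, -5, 3)
  hex 0: (2, -5, 3)
  hex 1: (3, -6, 3)
  hex 2: (4, -7, 3)
  hex 3: (5, -8, 3)
  hex 4: (6, -9, 3)
  hex 5: (7, -9, 2)
  hex 6: (8, -9, 1)
  hex 7: (9, -9, 0)
  hex 8: (10, -9, -1)
  hex 9: (10, -8, -2)
  hex 10: (10, -7, -3)
  hex 11: (10, -6, -4)
  hex 12: (10, -5, -5)
  hex 13: (9, -4, -5)
  hex 14: (8, -3, -5)
  hex 15: (7, -2, -5)
  hex 16: (6, -1, -5)
  hex 17: (5, -1, -4)
  hex 18: (4, -1, -3)
  hex 19: (3, -1, -2)
  hex 20: (2, -1, -1)
  hex 21: (2, -2, 0)
  hex 22: (2, -3, 1)
  hex 23: (2, -4, 2)
Sorted: 24 hexes.

Answer: 2 -5 3
2 -4 2
2 -3 1
2 -2 0
2 -1 -1
3 -6 3
3 -1 -2
4 -7 3
4 -1 -3
5 -8 3
5 -1 -4
6 -9 3
6 -1 -5
7 -9 2
7 -2 -5
8 -9 1
8 -3 -5
9 -9 0
9 -4 -5
10 -9 -1
10 -8 -2
10 -7 -3
10 -6 -4
10 -5 -5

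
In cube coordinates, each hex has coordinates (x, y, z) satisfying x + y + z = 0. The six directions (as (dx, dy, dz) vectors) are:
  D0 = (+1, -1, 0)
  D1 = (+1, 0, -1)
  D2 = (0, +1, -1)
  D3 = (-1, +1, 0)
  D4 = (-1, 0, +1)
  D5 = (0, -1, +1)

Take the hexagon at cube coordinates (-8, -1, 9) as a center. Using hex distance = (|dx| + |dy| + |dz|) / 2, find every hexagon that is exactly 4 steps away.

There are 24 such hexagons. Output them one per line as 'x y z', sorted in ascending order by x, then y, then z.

Answer: -12 -1 13
-12 0 12
-12 1 11
-12 2 10
-12 3 9
-11 -2 13
-11 3 8
-10 -3 13
-10 3 7
-9 -4 13
-9 3 6
-8 -5 13
-8 3 5
-7 -5 12
-7 2 5
-6 -5 11
-6 1 5
-5 -5 10
-5 0 5
-4 -5 9
-4 -4 8
-4 -3 7
-4 -2 6
-4 -1 5

Derivation:
Walk ring at distance 4 from (-8, -1, 9):
Start at center + D4*4 = (-12, -1, 13)
  hex 0: (-12, -1, 13)
  hex 1: (-11, -2, 13)
  hex 2: (-10, -3, 13)
  hex 3: (-9, -4, 13)
  hex 4: (-8, -5, 13)
  hex 5: (-7, -5, 12)
  hex 6: (-6, -5, 11)
  hex 7: (-5, -5, 10)
  hex 8: (-4, -5, 9)
  hex 9: (-4, -4, 8)
  hex 10: (-4, -3, 7)
  hex 11: (-4, -2, 6)
  hex 12: (-4, -1, 5)
  hex 13: (-5, 0, 5)
  hex 14: (-6, 1, 5)
  hex 15: (-7, 2, 5)
  hex 16: (-8, 3, 5)
  hex 17: (-9, 3, 6)
  hex 18: (-10, 3, 7)
  hex 19: (-11, 3, 8)
  hex 20: (-12, 3, 9)
  hex 21: (-12, 2, 10)
  hex 22: (-12, 1, 11)
  hex 23: (-12, 0, 12)
Sorted: 24 hexes.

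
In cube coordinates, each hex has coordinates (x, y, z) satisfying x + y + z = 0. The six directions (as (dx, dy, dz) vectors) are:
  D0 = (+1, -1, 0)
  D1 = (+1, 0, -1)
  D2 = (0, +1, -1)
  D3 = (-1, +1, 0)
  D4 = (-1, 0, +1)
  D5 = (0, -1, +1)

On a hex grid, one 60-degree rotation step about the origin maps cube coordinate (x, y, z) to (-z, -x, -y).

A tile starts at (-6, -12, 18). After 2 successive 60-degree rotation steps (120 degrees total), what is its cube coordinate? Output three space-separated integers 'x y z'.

Answer: -12 18 -6

Derivation:
Start: (-6, -12, 18)
Step 1: (-6, -12, 18) -> (-(18), -(-6), -(-12)) = (-18, 6, 12)
Step 2: (-18, 6, 12) -> (-(12), -(-18), -(6)) = (-12, 18, -6)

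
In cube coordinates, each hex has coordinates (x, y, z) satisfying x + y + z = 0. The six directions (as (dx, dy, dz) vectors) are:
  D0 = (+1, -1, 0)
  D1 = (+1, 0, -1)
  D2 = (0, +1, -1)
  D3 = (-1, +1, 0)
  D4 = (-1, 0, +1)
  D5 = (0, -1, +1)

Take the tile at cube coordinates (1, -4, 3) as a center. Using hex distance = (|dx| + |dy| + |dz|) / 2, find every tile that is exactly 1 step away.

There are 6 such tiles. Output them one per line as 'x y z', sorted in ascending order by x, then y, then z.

Walk ring at distance 1 from (1, -4, 3):
Start at center + D4*1 = (0, -4, 4)
  hex 0: (0, -4, 4)
  hex 1: (1, -5, 4)
  hex 2: (2, -5, 3)
  hex 3: (2, -4, 2)
  hex 4: (1, -3, 2)
  hex 5: (0, -3, 3)
Sorted: 6 hexes.

Answer: 0 -4 4
0 -3 3
1 -5 4
1 -3 2
2 -5 3
2 -4 2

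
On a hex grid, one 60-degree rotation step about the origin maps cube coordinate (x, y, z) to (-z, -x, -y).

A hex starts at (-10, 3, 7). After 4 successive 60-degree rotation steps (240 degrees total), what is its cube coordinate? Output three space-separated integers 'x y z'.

Answer: 7 -10 3

Derivation:
Start: (-10, 3, 7)
Step 1: (-10, 3, 7) -> (-(7), -(-10), -(3)) = (-7, 10, -3)
Step 2: (-7, 10, -3) -> (-(-3), -(-7), -(10)) = (3, 7, -10)
Step 3: (3, 7, -10) -> (-(-10), -(3), -(7)) = (10, -3, -7)
Step 4: (10, -3, -7) -> (-(-7), -(10), -(-3)) = (7, -10, 3)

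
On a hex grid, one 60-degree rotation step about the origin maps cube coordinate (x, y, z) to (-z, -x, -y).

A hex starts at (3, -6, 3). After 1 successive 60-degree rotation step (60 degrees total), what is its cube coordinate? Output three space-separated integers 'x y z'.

Answer: -3 -3 6

Derivation:
Start: (3, -6, 3)
Step 1: (3, -6, 3) -> (-(3), -(3), -(-6)) = (-3, -3, 6)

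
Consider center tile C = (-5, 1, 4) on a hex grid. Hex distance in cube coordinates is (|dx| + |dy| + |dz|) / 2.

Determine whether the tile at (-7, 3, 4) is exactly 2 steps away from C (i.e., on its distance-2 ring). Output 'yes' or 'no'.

Answer: yes

Derivation:
|px - cx| = |-7 - (-5)| = 2
|py - cy| = |3 - 1| = 2
|pz - cz| = |4 - 4| = 0
distance = (2+2+0)/2 = 4/2 = 2
radius = 2; distance == radius -> yes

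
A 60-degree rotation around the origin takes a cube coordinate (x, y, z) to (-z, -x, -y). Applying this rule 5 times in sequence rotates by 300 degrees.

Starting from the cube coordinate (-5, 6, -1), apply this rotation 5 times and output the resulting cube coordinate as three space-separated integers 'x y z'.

Answer: -6 1 5

Derivation:
Start: (-5, 6, -1)
Step 1: (-5, 6, -1) -> (-(-1), -(-5), -(6)) = (1, 5, -6)
Step 2: (1, 5, -6) -> (-(-6), -(1), -(5)) = (6, -1, -5)
Step 3: (6, -1, -5) -> (-(-5), -(6), -(-1)) = (5, -6, 1)
Step 4: (5, -6, 1) -> (-(1), -(5), -(-6)) = (-1, -5, 6)
Step 5: (-1, -5, 6) -> (-(6), -(-1), -(-5)) = (-6, 1, 5)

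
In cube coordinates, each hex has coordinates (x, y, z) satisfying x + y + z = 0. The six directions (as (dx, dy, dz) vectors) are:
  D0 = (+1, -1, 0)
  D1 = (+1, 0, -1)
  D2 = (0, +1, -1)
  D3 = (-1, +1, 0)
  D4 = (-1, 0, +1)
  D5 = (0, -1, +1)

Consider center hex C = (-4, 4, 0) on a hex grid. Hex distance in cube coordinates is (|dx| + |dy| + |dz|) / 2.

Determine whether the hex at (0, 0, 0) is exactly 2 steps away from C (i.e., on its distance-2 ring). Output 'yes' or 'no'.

|px - cx| = |0 - (-4)| = 4
|py - cy| = |0 - 4| = 4
|pz - cz| = |0 - 0| = 0
distance = (4+4+0)/2 = 8/2 = 4
radius = 2; distance != radius -> no

Answer: no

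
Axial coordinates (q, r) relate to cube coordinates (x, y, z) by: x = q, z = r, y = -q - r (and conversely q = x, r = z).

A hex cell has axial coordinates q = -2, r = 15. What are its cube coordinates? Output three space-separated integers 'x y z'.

Answer: -2 -13 15

Derivation:
x = q = -2
z = r = 15
y = -x - z = -(-2) - (15) = -13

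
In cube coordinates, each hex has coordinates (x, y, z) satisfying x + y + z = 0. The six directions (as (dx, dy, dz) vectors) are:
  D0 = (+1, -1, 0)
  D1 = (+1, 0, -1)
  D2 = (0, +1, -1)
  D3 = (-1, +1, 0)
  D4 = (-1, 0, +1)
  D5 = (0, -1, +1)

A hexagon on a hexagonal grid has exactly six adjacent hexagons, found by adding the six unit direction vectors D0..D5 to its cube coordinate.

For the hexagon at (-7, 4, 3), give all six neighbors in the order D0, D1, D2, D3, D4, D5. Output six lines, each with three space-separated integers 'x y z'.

Answer: -6 3 3
-6 4 2
-7 5 2
-8 5 3
-8 4 4
-7 3 4

Derivation:
Center: (-7, 4, 3). Add each direction:
  D0: (-7, 4, 3) + (1, -1, 0) = (-6, 3, 3)
  D1: (-7, 4, 3) + (1, 0, -1) = (-6, 4, 2)
  D2: (-7, 4, 3) + (0, 1, -1) = (-7, 5, 2)
  D3: (-7, 4, 3) + (-1, 1, 0) = (-8, 5, 3)
  D4: (-7, 4, 3) + (-1, 0, 1) = (-8, 4, 4)
  D5: (-7, 4, 3) + (0, -1, 1) = (-7, 3, 4)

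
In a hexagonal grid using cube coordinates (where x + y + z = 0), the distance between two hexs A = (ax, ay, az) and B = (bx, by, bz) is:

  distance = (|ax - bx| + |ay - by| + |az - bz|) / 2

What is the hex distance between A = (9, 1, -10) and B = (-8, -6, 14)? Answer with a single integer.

|ax - bx| = |9 - (-8)| = 17
|ay - by| = |1 - (-6)| = 7
|az - bz| = |-10 - 14| = 24
distance = (17 + 7 + 24) / 2 = 48 / 2 = 24

Answer: 24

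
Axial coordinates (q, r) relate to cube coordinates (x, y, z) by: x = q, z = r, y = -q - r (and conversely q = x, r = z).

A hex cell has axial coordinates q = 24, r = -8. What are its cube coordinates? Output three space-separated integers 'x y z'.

Answer: 24 -16 -8

Derivation:
x = q = 24
z = r = -8
y = -x - z = -(24) - (-8) = -16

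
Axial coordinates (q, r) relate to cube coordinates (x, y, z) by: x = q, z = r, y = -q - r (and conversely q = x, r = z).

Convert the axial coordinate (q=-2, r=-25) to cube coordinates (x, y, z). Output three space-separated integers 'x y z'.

Answer: -2 27 -25

Derivation:
x = q = -2
z = r = -25
y = -x - z = -(-2) - (-25) = 27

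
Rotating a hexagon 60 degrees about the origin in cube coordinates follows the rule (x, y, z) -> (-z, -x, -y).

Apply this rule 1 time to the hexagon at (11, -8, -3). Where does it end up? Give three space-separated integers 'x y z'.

Answer: 3 -11 8

Derivation:
Start: (11, -8, -3)
Step 1: (11, -8, -3) -> (-(-3), -(11), -(-8)) = (3, -11, 8)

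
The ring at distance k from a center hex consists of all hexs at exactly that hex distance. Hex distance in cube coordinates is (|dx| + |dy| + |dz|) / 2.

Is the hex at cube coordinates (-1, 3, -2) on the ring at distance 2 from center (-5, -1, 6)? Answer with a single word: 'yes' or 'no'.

Answer: no

Derivation:
|px - cx| = |-1 - (-5)| = 4
|py - cy| = |3 - (-1)| = 4
|pz - cz| = |-2 - 6| = 8
distance = (4+4+8)/2 = 16/2 = 8
radius = 2; distance != radius -> no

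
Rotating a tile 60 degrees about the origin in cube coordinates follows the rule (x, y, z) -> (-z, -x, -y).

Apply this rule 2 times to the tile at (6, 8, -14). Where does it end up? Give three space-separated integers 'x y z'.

Answer: 8 -14 6

Derivation:
Start: (6, 8, -14)
Step 1: (6, 8, -14) -> (-(-14), -(6), -(8)) = (14, -6, -8)
Step 2: (14, -6, -8) -> (-(-8), -(14), -(-6)) = (8, -14, 6)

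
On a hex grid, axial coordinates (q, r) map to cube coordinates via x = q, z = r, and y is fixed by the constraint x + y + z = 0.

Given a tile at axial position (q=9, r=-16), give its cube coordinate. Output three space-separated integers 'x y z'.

x = q = 9
z = r = -16
y = -x - z = -(9) - (-16) = 7

Answer: 9 7 -16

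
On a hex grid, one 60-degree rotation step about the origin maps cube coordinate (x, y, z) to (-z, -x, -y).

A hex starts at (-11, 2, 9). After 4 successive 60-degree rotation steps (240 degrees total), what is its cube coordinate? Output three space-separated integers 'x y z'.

Answer: 9 -11 2

Derivation:
Start: (-11, 2, 9)
Step 1: (-11, 2, 9) -> (-(9), -(-11), -(2)) = (-9, 11, -2)
Step 2: (-9, 11, -2) -> (-(-2), -(-9), -(11)) = (2, 9, -11)
Step 3: (2, 9, -11) -> (-(-11), -(2), -(9)) = (11, -2, -9)
Step 4: (11, -2, -9) -> (-(-9), -(11), -(-2)) = (9, -11, 2)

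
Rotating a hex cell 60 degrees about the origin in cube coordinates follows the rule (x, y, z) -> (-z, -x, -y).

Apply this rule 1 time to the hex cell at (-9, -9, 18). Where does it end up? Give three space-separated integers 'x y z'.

Answer: -18 9 9

Derivation:
Start: (-9, -9, 18)
Step 1: (-9, -9, 18) -> (-(18), -(-9), -(-9)) = (-18, 9, 9)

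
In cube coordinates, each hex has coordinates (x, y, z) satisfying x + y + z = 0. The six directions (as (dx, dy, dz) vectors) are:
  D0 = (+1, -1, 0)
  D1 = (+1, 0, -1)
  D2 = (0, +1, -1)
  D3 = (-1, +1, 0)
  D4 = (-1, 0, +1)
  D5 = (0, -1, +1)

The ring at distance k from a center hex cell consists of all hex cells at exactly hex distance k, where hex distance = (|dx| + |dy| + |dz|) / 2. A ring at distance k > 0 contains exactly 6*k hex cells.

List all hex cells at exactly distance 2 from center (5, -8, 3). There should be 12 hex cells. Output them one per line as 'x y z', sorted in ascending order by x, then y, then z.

Walk ring at distance 2 from (5, -8, 3):
Start at center + D4*2 = (3, -8, 5)
  hex 0: (3, -8, 5)
  hex 1: (4, -9, 5)
  hex 2: (5, -10, 5)
  hex 3: (6, -10, 4)
  hex 4: (7, -10, 3)
  hex 5: (7, -9, 2)
  hex 6: (7, -8, 1)
  hex 7: (6, -7, 1)
  hex 8: (5, -6, 1)
  hex 9: (4, -6, 2)
  hex 10: (3, -6, 3)
  hex 11: (3, -7, 4)
Sorted: 12 hexes.

Answer: 3 -8 5
3 -7 4
3 -6 3
4 -9 5
4 -6 2
5 -10 5
5 -6 1
6 -10 4
6 -7 1
7 -10 3
7 -9 2
7 -8 1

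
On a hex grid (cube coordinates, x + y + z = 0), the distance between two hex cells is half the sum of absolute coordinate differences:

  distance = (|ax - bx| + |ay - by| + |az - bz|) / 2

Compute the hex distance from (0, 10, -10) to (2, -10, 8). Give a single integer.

Answer: 20

Derivation:
|ax - bx| = |0 - 2| = 2
|ay - by| = |10 - (-10)| = 20
|az - bz| = |-10 - 8| = 18
distance = (2 + 20 + 18) / 2 = 40 / 2 = 20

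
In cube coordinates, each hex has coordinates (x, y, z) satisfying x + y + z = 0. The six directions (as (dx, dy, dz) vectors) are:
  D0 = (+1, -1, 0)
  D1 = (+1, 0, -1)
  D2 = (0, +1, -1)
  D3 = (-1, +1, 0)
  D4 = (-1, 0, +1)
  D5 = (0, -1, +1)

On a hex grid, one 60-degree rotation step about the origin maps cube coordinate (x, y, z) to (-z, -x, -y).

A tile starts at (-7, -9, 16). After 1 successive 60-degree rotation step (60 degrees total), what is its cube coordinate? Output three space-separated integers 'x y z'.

Start: (-7, -9, 16)
Step 1: (-7, -9, 16) -> (-(16), -(-7), -(-9)) = (-16, 7, 9)

Answer: -16 7 9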